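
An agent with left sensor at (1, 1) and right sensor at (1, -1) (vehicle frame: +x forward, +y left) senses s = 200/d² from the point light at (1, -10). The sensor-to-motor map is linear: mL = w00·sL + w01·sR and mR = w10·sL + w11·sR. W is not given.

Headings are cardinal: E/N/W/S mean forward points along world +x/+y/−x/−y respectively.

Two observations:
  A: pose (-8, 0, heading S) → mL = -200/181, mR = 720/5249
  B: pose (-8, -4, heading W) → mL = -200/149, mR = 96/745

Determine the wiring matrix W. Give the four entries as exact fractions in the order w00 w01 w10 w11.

obs A: pose=(-8,0,S) → sL=40/29, sR=200/181, mL=-200/181, mR=720/5249
obs B: pose=(-8,-4,W) → sL=8/5, sR=200/149, mL=-200/149, mR=96/745
sensor matrix S = [[40/29, 200/181], [8/5, 200/149]]; det S = 65280/782101
solve [mL_A; mL_B] = S·[w00; w01] and [mR_A; mR_B] = S·[w10; w11]:
  w00 = 0, w01 = -1, w10 = 1/2, w11 = -1/2

0 -1 1/2 -1/2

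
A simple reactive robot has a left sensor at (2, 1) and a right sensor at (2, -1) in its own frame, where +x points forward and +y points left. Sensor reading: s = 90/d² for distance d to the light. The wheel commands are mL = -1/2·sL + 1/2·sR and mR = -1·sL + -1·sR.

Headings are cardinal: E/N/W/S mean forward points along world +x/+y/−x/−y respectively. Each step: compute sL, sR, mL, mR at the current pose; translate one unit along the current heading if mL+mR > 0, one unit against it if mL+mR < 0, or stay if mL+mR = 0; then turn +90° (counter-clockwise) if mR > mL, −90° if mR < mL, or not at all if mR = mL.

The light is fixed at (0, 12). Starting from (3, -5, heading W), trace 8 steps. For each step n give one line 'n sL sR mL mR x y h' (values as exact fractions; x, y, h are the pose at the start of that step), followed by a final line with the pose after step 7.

n=0: pose=(3,-5,W); sL=18/65, sR=90/257; mL=612/16705, mR=-10476/16705; mL+mR=-9864/16705 → advance -1; mR−mL=-11088/16705 → turn -1·90°
n=1: pose=(4,-5,N); sL=5/13, sR=9/25; mL=-4/325, mR=-242/325; mL+mR=-246/325 → advance -1; mR−mL=-238/325 → turn -1·90°
n=2: pose=(4,-6,E); sL=18/65, sR=90/397; mL=-648/25805, mR=-12996/25805; mL+mR=-13644/25805 → advance -1; mR−mL=-12348/25805 → turn -1·90°
n=3: pose=(3,-6,S); sL=45/208, sR=45/202; mL=135/42016, mR=-9225/21008; mL+mR=-18315/42016 → advance -1; mR−mL=-18585/42016 → turn -1·90°
n=4: pose=(3,-5,W); sL=18/65, sR=90/257; mL=612/16705, mR=-10476/16705; mL+mR=-9864/16705 → advance -1; mR−mL=-11088/16705 → turn -1·90°
n=5: pose=(4,-5,N); sL=5/13, sR=9/25; mL=-4/325, mR=-242/325; mL+mR=-246/325 → advance -1; mR−mL=-238/325 → turn -1·90°
n=6: pose=(4,-6,E); sL=18/65, sR=90/397; mL=-648/25805, mR=-12996/25805; mL+mR=-13644/25805 → advance -1; mR−mL=-12348/25805 → turn -1·90°
n=7: pose=(3,-6,S); sL=45/208, sR=45/202; mL=135/42016, mR=-9225/21008; mL+mR=-18315/42016 → advance -1; mR−mL=-18585/42016 → turn -1·90°

0 18/65 90/257 612/16705 -10476/16705 3 -5 W
1 5/13 9/25 -4/325 -242/325 4 -5 N
2 18/65 90/397 -648/25805 -12996/25805 4 -6 E
3 45/208 45/202 135/42016 -9225/21008 3 -6 S
4 18/65 90/257 612/16705 -10476/16705 3 -5 W
5 5/13 9/25 -4/325 -242/325 4 -5 N
6 18/65 90/397 -648/25805 -12996/25805 4 -6 E
7 45/208 45/202 135/42016 -9225/21008 3 -6 S
final 3 -5 W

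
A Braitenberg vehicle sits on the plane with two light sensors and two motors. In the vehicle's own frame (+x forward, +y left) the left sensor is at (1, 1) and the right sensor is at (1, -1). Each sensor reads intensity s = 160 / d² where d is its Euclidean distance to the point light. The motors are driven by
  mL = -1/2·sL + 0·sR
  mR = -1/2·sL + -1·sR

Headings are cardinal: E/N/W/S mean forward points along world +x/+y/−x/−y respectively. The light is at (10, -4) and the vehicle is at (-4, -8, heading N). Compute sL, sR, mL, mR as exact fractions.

left sensor world pos  = (-5, -7); dL² = 234
right sensor world pos = (-3, -7); dR² = 178
sL = 160/234 = 80/117
sR = 160/178 = 80/89
mL = -1/2·sL + 0·sR = -40/117
mR = -1/2·sL + -1·sR = -12920/10413

80/117 80/89 -40/117 -12920/10413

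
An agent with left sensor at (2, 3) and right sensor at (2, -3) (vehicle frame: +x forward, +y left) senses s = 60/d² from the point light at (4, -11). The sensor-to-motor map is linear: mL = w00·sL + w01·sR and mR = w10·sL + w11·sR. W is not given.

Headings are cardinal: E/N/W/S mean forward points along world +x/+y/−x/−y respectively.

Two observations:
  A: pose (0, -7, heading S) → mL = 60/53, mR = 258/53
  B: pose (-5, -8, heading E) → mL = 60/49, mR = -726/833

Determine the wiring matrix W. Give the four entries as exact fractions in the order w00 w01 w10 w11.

0 1 1/2 -1

obs A: pose=(0,-7,S) → sL=12, sR=60/53, mL=60/53, mR=258/53
obs B: pose=(-5,-8,E) → sL=12/17, sR=60/49, mL=60/49, mR=-726/833
sensor matrix S = [[12, 60/53], [12/17, 60/49]]; det S = 613440/44149
solve [mL_A; mL_B] = S·[w00; w01] and [mR_A; mR_B] = S·[w10; w11]:
  w00 = 0, w01 = 1, w10 = 1/2, w11 = -1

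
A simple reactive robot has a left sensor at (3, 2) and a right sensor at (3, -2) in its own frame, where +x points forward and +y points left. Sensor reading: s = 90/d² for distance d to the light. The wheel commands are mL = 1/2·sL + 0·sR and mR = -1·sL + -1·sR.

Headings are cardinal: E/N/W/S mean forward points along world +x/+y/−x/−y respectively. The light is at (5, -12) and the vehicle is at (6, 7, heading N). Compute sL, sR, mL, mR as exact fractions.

18/97 90/493 9/97 -17604/47821

left sensor world pos  = (4, 10); dL² = 485
right sensor world pos = (8, 10); dR² = 493
sL = 90/485 = 18/97
sR = 90/493 = 90/493
mL = 1/2·sL + 0·sR = 9/97
mR = -1·sL + -1·sR = -17604/47821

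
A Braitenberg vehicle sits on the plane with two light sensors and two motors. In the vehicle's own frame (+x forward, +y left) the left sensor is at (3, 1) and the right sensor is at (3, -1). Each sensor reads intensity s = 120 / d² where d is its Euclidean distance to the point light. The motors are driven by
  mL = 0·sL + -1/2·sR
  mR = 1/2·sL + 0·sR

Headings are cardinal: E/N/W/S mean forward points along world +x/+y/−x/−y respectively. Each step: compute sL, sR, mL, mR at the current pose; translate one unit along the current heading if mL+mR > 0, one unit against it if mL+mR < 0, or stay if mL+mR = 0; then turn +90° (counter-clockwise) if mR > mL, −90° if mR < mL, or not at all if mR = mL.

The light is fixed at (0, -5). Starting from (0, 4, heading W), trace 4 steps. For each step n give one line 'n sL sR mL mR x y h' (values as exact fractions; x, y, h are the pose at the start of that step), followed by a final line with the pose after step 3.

n=0: pose=(0,4,W); sL=120/73, sR=120/109; mL=-60/109, mR=60/73; mL+mR=2160/7957 → advance +1; mR−mL=10920/7957 → turn +1·90°
n=1: pose=(-1,4,S); sL=10/3, sR=3; mL=-3/2, mR=5/3; mL+mR=1/6 → advance +1; mR−mL=19/6 → turn +1·90°
n=2: pose=(-1,3,E); sL=24/17, sR=120/53; mL=-60/53, mR=12/17; mL+mR=-384/901 → advance -1; mR−mL=1656/901 → turn +1·90°
n=3: pose=(-2,3,N); sL=12/13, sR=60/61; mL=-30/61, mR=6/13; mL+mR=-24/793 → advance -1; mR−mL=756/793 → turn +1·90°

0 120/73 120/109 -60/109 60/73 0 4 W
1 10/3 3 -3/2 5/3 -1 4 S
2 24/17 120/53 -60/53 12/17 -1 3 E
3 12/13 60/61 -30/61 6/13 -2 3 N
final -2 2 W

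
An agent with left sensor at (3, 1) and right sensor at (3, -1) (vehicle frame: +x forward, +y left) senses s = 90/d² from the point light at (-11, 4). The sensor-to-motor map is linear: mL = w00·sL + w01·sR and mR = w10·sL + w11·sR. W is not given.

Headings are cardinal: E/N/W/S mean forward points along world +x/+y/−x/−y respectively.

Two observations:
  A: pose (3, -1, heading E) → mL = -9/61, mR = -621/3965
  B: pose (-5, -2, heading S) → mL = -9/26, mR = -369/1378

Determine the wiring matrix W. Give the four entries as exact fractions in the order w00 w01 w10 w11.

-1/2 0 -1 1/2

obs A: pose=(3,-1,E) → sL=18/61, sR=18/65, mL=-9/61, mR=-621/3965
obs B: pose=(-5,-2,S) → sL=9/13, sR=45/53, mL=-9/26, mR=-369/1378
sensor matrix S = [[18/61, 18/65], [9/13, 45/53]]; det S = 160704/2731885
solve [mL_A; mL_B] = S·[w00; w01] and [mR_A; mR_B] = S·[w10; w11]:
  w00 = -1/2, w01 = 0, w10 = -1, w11 = 1/2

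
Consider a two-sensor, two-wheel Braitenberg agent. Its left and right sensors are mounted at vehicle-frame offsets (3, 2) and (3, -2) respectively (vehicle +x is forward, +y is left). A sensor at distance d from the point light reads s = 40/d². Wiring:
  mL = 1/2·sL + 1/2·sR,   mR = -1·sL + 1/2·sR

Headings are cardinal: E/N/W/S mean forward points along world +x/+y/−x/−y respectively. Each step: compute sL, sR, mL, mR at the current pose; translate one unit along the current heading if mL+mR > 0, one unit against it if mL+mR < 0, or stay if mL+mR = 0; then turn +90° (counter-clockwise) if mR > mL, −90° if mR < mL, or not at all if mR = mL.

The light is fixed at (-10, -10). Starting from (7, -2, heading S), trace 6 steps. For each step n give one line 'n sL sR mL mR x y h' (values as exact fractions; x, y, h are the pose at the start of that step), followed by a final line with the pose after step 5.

0 20/193 4/25 636/4825 -114/4825 7 -2 S
1 40/221 40/277 9960/61217 -6660/61217 7 -3 W
2 5/37 5/53 225/1961 -345/3922 6 -3 N
3 40/461 40/397 17160/183017 -6660/183017 6 -2 E
4 20/193 4/25 636/4825 -114/4825 7 -2 S
5 40/221 40/277 9960/61217 -6660/61217 7 -3 W
final 6 -3 N

n=0: pose=(7,-2,S); sL=20/193, sR=4/25; mL=636/4825, mR=-114/4825; mL+mR=522/4825 → advance +1; mR−mL=-30/193 → turn -1·90°
n=1: pose=(7,-3,W); sL=40/221, sR=40/277; mL=9960/61217, mR=-6660/61217; mL+mR=3300/61217 → advance +1; mR−mL=-60/221 → turn -1·90°
n=2: pose=(6,-3,N); sL=5/37, sR=5/53; mL=225/1961, mR=-345/3922; mL+mR=105/3922 → advance +1; mR−mL=-15/74 → turn -1·90°
n=3: pose=(6,-2,E); sL=40/461, sR=40/397; mL=17160/183017, mR=-6660/183017; mL+mR=10500/183017 → advance +1; mR−mL=-60/461 → turn -1·90°
n=4: pose=(7,-2,S); sL=20/193, sR=4/25; mL=636/4825, mR=-114/4825; mL+mR=522/4825 → advance +1; mR−mL=-30/193 → turn -1·90°
n=5: pose=(7,-3,W); sL=40/221, sR=40/277; mL=9960/61217, mR=-6660/61217; mL+mR=3300/61217 → advance +1; mR−mL=-60/221 → turn -1·90°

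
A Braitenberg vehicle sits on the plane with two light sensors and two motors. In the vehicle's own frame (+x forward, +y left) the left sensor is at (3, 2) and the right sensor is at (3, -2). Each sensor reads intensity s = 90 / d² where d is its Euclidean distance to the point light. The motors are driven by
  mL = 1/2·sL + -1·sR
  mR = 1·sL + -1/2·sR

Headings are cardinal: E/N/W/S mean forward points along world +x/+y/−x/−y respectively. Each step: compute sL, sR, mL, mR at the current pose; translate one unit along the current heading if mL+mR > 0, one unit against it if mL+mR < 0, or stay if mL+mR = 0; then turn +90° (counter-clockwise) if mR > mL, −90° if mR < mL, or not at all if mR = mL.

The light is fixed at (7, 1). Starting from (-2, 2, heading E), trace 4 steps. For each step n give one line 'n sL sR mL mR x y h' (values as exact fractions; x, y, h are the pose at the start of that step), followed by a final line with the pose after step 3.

0 2 90/37 -53/37 29/37 -2 2 E
1 9/16 9/8 -27/32 0 -3 2 N
2 90/173 90/173 -45/173 45/173 -3 1 W
3 90/73 10/17 35/1241 1165/1241 -3 1 S
final -3 0 E

n=0: pose=(-2,2,E); sL=2, sR=90/37; mL=-53/37, mR=29/37; mL+mR=-24/37 → advance -1; mR−mL=82/37 → turn +1·90°
n=1: pose=(-3,2,N); sL=9/16, sR=9/8; mL=-27/32, mR=0; mL+mR=-27/32 → advance -1; mR−mL=27/32 → turn +1·90°
n=2: pose=(-3,1,W); sL=90/173, sR=90/173; mL=-45/173, mR=45/173; mL+mR=0 → advance +0; mR−mL=90/173 → turn +1·90°
n=3: pose=(-3,1,S); sL=90/73, sR=10/17; mL=35/1241, mR=1165/1241; mL+mR=1200/1241 → advance +1; mR−mL=1130/1241 → turn +1·90°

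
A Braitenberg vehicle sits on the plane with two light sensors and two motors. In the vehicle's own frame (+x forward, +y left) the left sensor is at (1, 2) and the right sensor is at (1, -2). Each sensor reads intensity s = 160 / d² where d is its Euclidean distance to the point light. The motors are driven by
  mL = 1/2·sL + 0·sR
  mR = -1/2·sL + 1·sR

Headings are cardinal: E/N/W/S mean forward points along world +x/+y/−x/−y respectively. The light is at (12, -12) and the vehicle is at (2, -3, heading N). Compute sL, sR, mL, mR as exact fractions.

40/61 40/41 20/61 1620/2501

left sensor world pos  = (0, -2); dL² = 244
right sensor world pos = (4, -2); dR² = 164
sL = 160/244 = 40/61
sR = 160/164 = 40/41
mL = 1/2·sL + 0·sR = 20/61
mR = -1/2·sL + 1·sR = 1620/2501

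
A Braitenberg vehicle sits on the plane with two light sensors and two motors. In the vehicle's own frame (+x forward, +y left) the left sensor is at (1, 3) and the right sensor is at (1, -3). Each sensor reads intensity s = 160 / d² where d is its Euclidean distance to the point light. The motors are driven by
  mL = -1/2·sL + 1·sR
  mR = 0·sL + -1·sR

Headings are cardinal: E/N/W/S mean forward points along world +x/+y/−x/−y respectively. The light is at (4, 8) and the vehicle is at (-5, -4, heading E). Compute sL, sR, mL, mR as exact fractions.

left sensor world pos  = (-4, -1); dL² = 145
right sensor world pos = (-4, -7); dR² = 289
sL = 160/145 = 32/29
sR = 160/289 = 160/289
mL = -1/2·sL + 1·sR = 16/8381
mR = 0·sL + -1·sR = -160/289

32/29 160/289 16/8381 -160/289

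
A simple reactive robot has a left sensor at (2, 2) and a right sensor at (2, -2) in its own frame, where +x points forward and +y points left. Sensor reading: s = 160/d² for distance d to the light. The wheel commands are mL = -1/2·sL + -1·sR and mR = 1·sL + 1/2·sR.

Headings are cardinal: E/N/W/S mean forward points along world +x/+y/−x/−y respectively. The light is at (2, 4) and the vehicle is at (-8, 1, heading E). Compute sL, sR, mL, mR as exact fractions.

32/13 160/89 -3504/1157 3888/1157

left sensor world pos  = (-6, 3); dL² = 65
right sensor world pos = (-6, -1); dR² = 89
sL = 160/65 = 32/13
sR = 160/89 = 160/89
mL = -1/2·sL + -1·sR = -3504/1157
mR = 1·sL + 1/2·sR = 3888/1157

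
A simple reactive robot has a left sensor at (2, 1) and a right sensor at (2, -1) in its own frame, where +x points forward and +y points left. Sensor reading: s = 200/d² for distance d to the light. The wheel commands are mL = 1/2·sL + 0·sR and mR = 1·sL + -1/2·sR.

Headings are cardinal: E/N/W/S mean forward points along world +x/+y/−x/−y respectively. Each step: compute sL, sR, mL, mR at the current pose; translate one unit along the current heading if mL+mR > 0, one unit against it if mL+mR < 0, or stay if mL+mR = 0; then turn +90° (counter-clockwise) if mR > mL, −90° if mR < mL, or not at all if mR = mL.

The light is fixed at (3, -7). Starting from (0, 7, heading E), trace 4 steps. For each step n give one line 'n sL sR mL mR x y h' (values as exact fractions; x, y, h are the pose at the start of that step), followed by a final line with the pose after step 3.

0 100/113 20/17 50/113 570/1921 0 7 E
1 40/29 200/153 20/29 3220/4437 1 7 S
2 50/49 25/18 25/49 575/1764 1 6 E
3 200/121 8/5 100/121 516/605 2 6 S
final 2 5 E

n=0: pose=(0,7,E); sL=100/113, sR=20/17; mL=50/113, mR=570/1921; mL+mR=1420/1921 → advance +1; mR−mL=-280/1921 → turn -1·90°
n=1: pose=(1,7,S); sL=40/29, sR=200/153; mL=20/29, mR=3220/4437; mL+mR=6280/4437 → advance +1; mR−mL=160/4437 → turn +1·90°
n=2: pose=(1,6,E); sL=50/49, sR=25/18; mL=25/49, mR=575/1764; mL+mR=1475/1764 → advance +1; mR−mL=-325/1764 → turn -1·90°
n=3: pose=(2,6,S); sL=200/121, sR=8/5; mL=100/121, mR=516/605; mL+mR=1016/605 → advance +1; mR−mL=16/605 → turn +1·90°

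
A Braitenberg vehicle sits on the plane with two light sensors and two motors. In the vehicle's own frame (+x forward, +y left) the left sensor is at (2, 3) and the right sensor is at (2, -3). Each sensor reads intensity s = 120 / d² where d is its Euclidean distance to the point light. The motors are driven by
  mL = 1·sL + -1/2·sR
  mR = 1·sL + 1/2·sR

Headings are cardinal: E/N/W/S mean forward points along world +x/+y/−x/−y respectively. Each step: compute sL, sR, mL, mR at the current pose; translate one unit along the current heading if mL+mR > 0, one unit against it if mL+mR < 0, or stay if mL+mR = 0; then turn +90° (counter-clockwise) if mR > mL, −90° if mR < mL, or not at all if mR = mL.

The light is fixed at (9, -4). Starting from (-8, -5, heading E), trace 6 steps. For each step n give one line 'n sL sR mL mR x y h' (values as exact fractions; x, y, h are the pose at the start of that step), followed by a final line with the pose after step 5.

0 120/229 120/241 15180/55189 42660/55189 -8 -5 E
1 60/181 12/17 -66/3077 2106/3077 -7 -5 N
2 40/111 40/111 20/111 20/37 -7 -4 W
3 3/5 30/101 228/505 378/505 -8 -4 S
4 120/229 120/241 15180/55189 42660/55189 -8 -5 E
5 60/181 12/17 -66/3077 2106/3077 -7 -5 N
final -7 -4 W

n=0: pose=(-8,-5,E); sL=120/229, sR=120/241; mL=15180/55189, mR=42660/55189; mL+mR=240/229 → advance +1; mR−mL=120/241 → turn +1·90°
n=1: pose=(-7,-5,N); sL=60/181, sR=12/17; mL=-66/3077, mR=2106/3077; mL+mR=120/181 → advance +1; mR−mL=12/17 → turn +1·90°
n=2: pose=(-7,-4,W); sL=40/111, sR=40/111; mL=20/111, mR=20/37; mL+mR=80/111 → advance +1; mR−mL=40/111 → turn +1·90°
n=3: pose=(-8,-4,S); sL=3/5, sR=30/101; mL=228/505, mR=378/505; mL+mR=6/5 → advance +1; mR−mL=30/101 → turn +1·90°
n=4: pose=(-8,-5,E); sL=120/229, sR=120/241; mL=15180/55189, mR=42660/55189; mL+mR=240/229 → advance +1; mR−mL=120/241 → turn +1·90°
n=5: pose=(-7,-5,N); sL=60/181, sR=12/17; mL=-66/3077, mR=2106/3077; mL+mR=120/181 → advance +1; mR−mL=12/17 → turn +1·90°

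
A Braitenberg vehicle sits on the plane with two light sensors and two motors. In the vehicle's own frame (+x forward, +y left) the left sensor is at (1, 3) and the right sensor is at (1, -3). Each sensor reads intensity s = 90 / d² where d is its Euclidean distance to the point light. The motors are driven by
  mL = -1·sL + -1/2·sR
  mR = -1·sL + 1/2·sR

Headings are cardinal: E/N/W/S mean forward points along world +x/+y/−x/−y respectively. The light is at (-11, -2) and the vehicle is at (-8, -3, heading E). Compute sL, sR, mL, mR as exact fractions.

left sensor world pos  = (-7, 0); dL² = 20
right sensor world pos = (-7, -6); dR² = 32
sL = 90/20 = 9/2
sR = 90/32 = 45/16
mL = -1·sL + -1/2·sR = -189/32
mR = -1·sL + 1/2·sR = -99/32

9/2 45/16 -189/32 -99/32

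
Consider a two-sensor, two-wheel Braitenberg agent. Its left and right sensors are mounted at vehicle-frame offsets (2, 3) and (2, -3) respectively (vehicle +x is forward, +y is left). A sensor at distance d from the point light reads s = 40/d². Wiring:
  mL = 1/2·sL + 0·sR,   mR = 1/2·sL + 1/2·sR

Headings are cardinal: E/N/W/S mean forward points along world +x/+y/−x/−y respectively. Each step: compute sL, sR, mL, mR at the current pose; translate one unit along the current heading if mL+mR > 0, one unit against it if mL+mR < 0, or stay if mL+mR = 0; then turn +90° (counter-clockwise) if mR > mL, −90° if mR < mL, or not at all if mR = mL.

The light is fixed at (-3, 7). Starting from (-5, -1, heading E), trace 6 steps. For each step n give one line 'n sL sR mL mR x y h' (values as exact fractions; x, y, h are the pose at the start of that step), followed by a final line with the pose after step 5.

n=0: pose=(-5,-1,E); sL=8/5, sR=40/121; mL=4/5, mR=584/605; mL+mR=1068/605 → advance +1; mR−mL=20/121 → turn +1·90°
n=1: pose=(-4,-1,N); sL=10/13, sR=1; mL=5/13, mR=23/26; mL+mR=33/26 → advance +1; mR−mL=1/2 → turn +1·90°
n=2: pose=(-4,0,W); sL=40/109, sR=8/5; mL=20/109, mR=536/545; mL+mR=636/545 → advance +1; mR−mL=4/5 → turn +1·90°
n=3: pose=(-5,0,S); sL=20/41, sR=20/53; mL=10/41, mR=940/2173; mL+mR=1470/2173 → advance +1; mR−mL=10/53 → turn +1·90°
n=4: pose=(-5,-1,E); sL=8/5, sR=40/121; mL=4/5, mR=584/605; mL+mR=1068/605 → advance +1; mR−mL=20/121 → turn +1·90°
n=5: pose=(-4,-1,N); sL=10/13, sR=1; mL=5/13, mR=23/26; mL+mR=33/26 → advance +1; mR−mL=1/2 → turn +1·90°

0 8/5 40/121 4/5 584/605 -5 -1 E
1 10/13 1 5/13 23/26 -4 -1 N
2 40/109 8/5 20/109 536/545 -4 0 W
3 20/41 20/53 10/41 940/2173 -5 0 S
4 8/5 40/121 4/5 584/605 -5 -1 E
5 10/13 1 5/13 23/26 -4 -1 N
final -4 0 W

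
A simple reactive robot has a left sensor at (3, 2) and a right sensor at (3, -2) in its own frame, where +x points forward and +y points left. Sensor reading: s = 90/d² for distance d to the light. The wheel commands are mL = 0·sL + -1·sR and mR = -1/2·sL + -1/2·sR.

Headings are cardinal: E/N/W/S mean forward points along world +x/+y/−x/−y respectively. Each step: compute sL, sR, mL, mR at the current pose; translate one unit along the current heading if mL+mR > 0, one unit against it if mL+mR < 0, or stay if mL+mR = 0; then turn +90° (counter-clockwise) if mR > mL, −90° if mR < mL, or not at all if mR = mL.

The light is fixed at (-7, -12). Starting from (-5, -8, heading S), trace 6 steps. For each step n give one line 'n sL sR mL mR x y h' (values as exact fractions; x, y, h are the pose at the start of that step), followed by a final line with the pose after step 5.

n=0: pose=(-5,-8,S); sL=90/17, sR=90; mL=-90, mR=-810/17; mL+mR=-2340/17 → advance -1; mR−mL=720/17 → turn +1·90°
n=1: pose=(-5,-7,E); sL=45/37, sR=45/17; mL=-45/17, mR=-1215/629; mL+mR=-2880/629 → advance -1; mR−mL=450/629 → turn +1·90°
n=2: pose=(-6,-7,N); sL=18/13, sR=90/73; mL=-90/73, mR=-1242/949; mL+mR=-2412/949 → advance -1; mR−mL=-72/949 → turn -1·90°
n=3: pose=(-6,-8,E); sL=45/26, sR=9/2; mL=-9/2, mR=-81/26; mL+mR=-99/13 → advance -1; mR−mL=18/13 → turn +1·90°
n=4: pose=(-7,-8,N); sL=90/53, sR=90/53; mL=-90/53, mR=-90/53; mL+mR=-180/53 → advance -1; mR−mL=0 → turn +0·90°
n=5: pose=(-7,-9,N); sL=9/4, sR=9/4; mL=-9/4, mR=-9/4; mL+mR=-9/2 → advance -1; mR−mL=0 → turn +0·90°

0 90/17 90 -90 -810/17 -5 -8 S
1 45/37 45/17 -45/17 -1215/629 -5 -7 E
2 18/13 90/73 -90/73 -1242/949 -6 -7 N
3 45/26 9/2 -9/2 -81/26 -6 -8 E
4 90/53 90/53 -90/53 -90/53 -7 -8 N
5 9/4 9/4 -9/4 -9/4 -7 -9 N
final -7 -10 N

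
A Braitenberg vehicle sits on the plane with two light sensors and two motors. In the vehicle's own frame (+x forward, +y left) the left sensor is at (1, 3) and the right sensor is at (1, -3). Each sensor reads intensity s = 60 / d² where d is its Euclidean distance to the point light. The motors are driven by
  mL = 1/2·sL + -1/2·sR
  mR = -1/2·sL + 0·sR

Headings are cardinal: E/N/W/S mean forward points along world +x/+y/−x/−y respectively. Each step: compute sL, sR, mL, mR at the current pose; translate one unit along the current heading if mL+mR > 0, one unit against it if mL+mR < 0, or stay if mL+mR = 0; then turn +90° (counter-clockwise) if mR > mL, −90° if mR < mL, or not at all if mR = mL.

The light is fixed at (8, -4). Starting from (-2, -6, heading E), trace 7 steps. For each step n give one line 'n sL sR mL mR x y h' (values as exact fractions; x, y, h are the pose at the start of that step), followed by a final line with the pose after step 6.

0 30/41 30/53 180/2173 -15/41 -2 -6 E
1 60/73 12/41 792/2993 -30/73 -3 -6 S
2 3/8 15/37 -9/592 -3/16 -3 -5 W
3 60/169 60/49 -3600/8281 -30/169 -2 -5 N
4 30/73 30/61 -180/4453 -15/73 -2 -6 W
5 12/29 60/37 -648/1073 -6/29 -1 -6 N
6 15/34 3/5 -27/340 -15/68 -1 -7 W
final 0 -7 N

n=0: pose=(-2,-6,E); sL=30/41, sR=30/53; mL=180/2173, mR=-15/41; mL+mR=-15/53 → advance -1; mR−mL=-975/2173 → turn -1·90°
n=1: pose=(-3,-6,S); sL=60/73, sR=12/41; mL=792/2993, mR=-30/73; mL+mR=-6/41 → advance -1; mR−mL=-2022/2993 → turn -1·90°
n=2: pose=(-3,-5,W); sL=3/8, sR=15/37; mL=-9/592, mR=-3/16; mL+mR=-15/74 → advance -1; mR−mL=-51/296 → turn -1·90°
n=3: pose=(-2,-5,N); sL=60/169, sR=60/49; mL=-3600/8281, mR=-30/169; mL+mR=-30/49 → advance -1; mR−mL=2130/8281 → turn +1·90°
n=4: pose=(-2,-6,W); sL=30/73, sR=30/61; mL=-180/4453, mR=-15/73; mL+mR=-15/61 → advance -1; mR−mL=-735/4453 → turn -1·90°
n=5: pose=(-1,-6,N); sL=12/29, sR=60/37; mL=-648/1073, mR=-6/29; mL+mR=-30/37 → advance -1; mR−mL=426/1073 → turn +1·90°
n=6: pose=(-1,-7,W); sL=15/34, sR=3/5; mL=-27/340, mR=-15/68; mL+mR=-3/10 → advance -1; mR−mL=-12/85 → turn -1·90°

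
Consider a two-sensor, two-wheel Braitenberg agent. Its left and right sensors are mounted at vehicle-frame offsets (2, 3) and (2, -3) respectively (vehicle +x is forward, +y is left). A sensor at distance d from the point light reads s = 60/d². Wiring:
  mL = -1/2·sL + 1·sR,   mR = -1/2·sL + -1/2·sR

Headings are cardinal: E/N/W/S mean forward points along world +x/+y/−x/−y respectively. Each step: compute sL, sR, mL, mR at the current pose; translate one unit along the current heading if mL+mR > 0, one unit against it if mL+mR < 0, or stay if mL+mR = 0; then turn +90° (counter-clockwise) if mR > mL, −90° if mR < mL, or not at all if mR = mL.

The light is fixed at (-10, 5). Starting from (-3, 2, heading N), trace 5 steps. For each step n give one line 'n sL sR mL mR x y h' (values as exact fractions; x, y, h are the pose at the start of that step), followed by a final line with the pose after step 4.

n=0: pose=(-3,2,N); sL=60/17, sR=60/101; mL=-2010/1717, mR=-3540/1717; mL+mR=-5550/1717 → advance -1; mR−mL=-90/101 → turn -1·90°
n=1: pose=(-3,1,E); sL=30/41, sR=6/13; mL=51/533, mR=-318/533; mL+mR=-267/533 → advance -1; mR−mL=-9/13 → turn -1·90°
n=2: pose=(-4,1,S); sL=20/39, sR=4/3; mL=14/13, mR=-12/13; mL+mR=2/13 → advance +1; mR−mL=-2 → turn -1·90°
n=3: pose=(-4,0,W); sL=3/4, sR=3; mL=21/8, mR=-15/8; mL+mR=3/4 → advance +1; mR−mL=-9/2 → turn -1·90°
n=4: pose=(-5,0,N); sL=60/13, sR=60/73; mL=-1410/949, mR=-2580/949; mL+mR=-3990/949 → advance -1; mR−mL=-90/73 → turn -1·90°

0 60/17 60/101 -2010/1717 -3540/1717 -3 2 N
1 30/41 6/13 51/533 -318/533 -3 1 E
2 20/39 4/3 14/13 -12/13 -4 1 S
3 3/4 3 21/8 -15/8 -4 0 W
4 60/13 60/73 -1410/949 -2580/949 -5 0 N
final -5 -1 E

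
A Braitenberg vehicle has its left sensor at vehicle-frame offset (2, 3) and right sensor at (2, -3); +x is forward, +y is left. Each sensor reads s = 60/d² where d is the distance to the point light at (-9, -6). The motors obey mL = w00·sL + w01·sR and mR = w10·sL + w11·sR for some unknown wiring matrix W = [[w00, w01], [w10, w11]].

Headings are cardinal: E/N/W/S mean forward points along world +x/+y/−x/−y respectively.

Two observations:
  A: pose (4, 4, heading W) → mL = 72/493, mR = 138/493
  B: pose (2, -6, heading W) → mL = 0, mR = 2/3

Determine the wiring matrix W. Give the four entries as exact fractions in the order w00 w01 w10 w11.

1 -1 1/2 1/2

obs A: pose=(4,4,W) → sL=6/17, sR=6/29, mL=72/493, mR=138/493
obs B: pose=(2,-6,W) → sL=2/3, sR=2/3, mL=0, mR=2/3
sensor matrix S = [[6/17, 6/29], [2/3, 2/3]]; det S = 48/493
solve [mL_A; mL_B] = S·[w00; w01] and [mR_A; mR_B] = S·[w10; w11]:
  w00 = 1, w01 = -1, w10 = 1/2, w11 = 1/2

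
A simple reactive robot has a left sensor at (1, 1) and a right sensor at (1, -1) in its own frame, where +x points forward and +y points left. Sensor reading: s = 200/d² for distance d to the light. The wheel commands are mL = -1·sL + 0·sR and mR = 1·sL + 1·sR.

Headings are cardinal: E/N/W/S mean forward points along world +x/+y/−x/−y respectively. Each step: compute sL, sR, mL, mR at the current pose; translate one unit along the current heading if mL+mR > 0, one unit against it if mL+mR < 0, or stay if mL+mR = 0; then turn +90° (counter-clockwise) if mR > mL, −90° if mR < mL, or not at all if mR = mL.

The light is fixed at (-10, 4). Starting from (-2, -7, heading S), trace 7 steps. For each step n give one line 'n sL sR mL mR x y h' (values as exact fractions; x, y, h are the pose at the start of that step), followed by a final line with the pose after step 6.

n=0: pose=(-2,-7,S); sL=8/9, sR=200/193; mL=-8/9, mR=3344/1737; mL+mR=200/193 → advance +1; mR−mL=4888/1737 → turn +1·90°
n=1: pose=(-2,-8,E); sL=100/101, sR=4/5; mL=-100/101, mR=904/505; mL+mR=4/5 → advance +1; mR−mL=1404/505 → turn +1·90°
n=2: pose=(-1,-8,N); sL=40/37, sR=200/221; mL=-40/37, mR=16240/8177; mL+mR=200/221 → advance +1; mR−mL=25080/8177 → turn +1·90°
n=3: pose=(-1,-7,W); sL=25/26, sR=50/41; mL=-25/26, mR=2325/1066; mL+mR=50/41 → advance +1; mR−mL=1675/533 → turn +1·90°
n=4: pose=(-2,-7,S); sL=8/9, sR=200/193; mL=-8/9, mR=3344/1737; mL+mR=200/193 → advance +1; mR−mL=4888/1737 → turn +1·90°
n=5: pose=(-2,-8,E); sL=100/101, sR=4/5; mL=-100/101, mR=904/505; mL+mR=4/5 → advance +1; mR−mL=1404/505 → turn +1·90°
n=6: pose=(-1,-8,N); sL=40/37, sR=200/221; mL=-40/37, mR=16240/8177; mL+mR=200/221 → advance +1; mR−mL=25080/8177 → turn +1·90°

0 8/9 200/193 -8/9 3344/1737 -2 -7 S
1 100/101 4/5 -100/101 904/505 -2 -8 E
2 40/37 200/221 -40/37 16240/8177 -1 -8 N
3 25/26 50/41 -25/26 2325/1066 -1 -7 W
4 8/9 200/193 -8/9 3344/1737 -2 -7 S
5 100/101 4/5 -100/101 904/505 -2 -8 E
6 40/37 200/221 -40/37 16240/8177 -1 -8 N
final -1 -7 W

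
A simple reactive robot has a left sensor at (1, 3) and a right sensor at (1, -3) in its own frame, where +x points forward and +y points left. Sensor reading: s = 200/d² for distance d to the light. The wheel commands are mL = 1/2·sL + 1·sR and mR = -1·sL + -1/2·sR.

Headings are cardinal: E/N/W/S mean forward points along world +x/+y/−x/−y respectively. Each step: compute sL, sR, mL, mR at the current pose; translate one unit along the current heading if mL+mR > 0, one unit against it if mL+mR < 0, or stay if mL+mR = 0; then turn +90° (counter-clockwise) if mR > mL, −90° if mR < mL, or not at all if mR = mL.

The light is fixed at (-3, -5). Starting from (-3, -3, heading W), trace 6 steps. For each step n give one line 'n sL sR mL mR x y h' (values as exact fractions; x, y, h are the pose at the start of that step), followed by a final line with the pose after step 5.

n=0: pose=(-3,-3,W); sL=100, sR=100/13; mL=750/13, mR=-1350/13; mL+mR=-600/13 → advance -1; mR−mL=-2100/13 → turn -1·90°
n=1: pose=(-2,-3,N); sL=200/13, sR=8; mL=204/13, mR=-252/13; mL+mR=-48/13 → advance -1; mR−mL=-456/13 → turn -1·90°
n=2: pose=(-2,-4,E); sL=10, sR=25; mL=30, mR=-45/2; mL+mR=15/2 → advance +1; mR−mL=-105/2 → turn -1·90°
n=3: pose=(-1,-4,S); sL=8, sR=200; mL=204, mR=-108; mL+mR=96 → advance +1; mR−mL=-312 → turn -1·90°
n=4: pose=(-1,-5,W); sL=20, sR=20; mL=30, mR=-30; mL+mR=0 → advance +0; mR−mL=-60 → turn -1·90°
n=5: pose=(-1,-5,N); sL=100, sR=100/13; mL=750/13, mR=-1350/13; mL+mR=-600/13 → advance -1; mR−mL=-2100/13 → turn -1·90°

0 100 100/13 750/13 -1350/13 -3 -3 W
1 200/13 8 204/13 -252/13 -2 -3 N
2 10 25 30 -45/2 -2 -4 E
3 8 200 204 -108 -1 -4 S
4 20 20 30 -30 -1 -5 W
5 100 100/13 750/13 -1350/13 -1 -5 N
final -1 -6 E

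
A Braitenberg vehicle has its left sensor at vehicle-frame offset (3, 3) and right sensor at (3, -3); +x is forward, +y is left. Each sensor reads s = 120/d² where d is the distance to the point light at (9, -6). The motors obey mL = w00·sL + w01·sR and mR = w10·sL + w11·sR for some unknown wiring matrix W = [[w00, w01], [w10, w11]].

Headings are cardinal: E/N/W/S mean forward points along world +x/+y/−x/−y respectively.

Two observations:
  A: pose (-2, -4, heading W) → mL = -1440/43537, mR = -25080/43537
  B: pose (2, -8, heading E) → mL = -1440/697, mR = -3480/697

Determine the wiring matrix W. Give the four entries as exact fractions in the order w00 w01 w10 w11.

obs A: pose=(-2,-4,W) → sL=120/197, sR=120/221, mL=-1440/43537, mR=-25080/43537
obs B: pose=(2,-8,E) → sL=120/17, sR=120/41, mL=-1440/697, mR=-3480/697
sensor matrix S = [[120/197, 120/221], [120/17, 120/41]]; det S = -62208000/30345289
solve [mL_A; mL_B] = S·[w00; w01] and [mR_A; mR_B] = S·[w10; w11]:
  w00 = -1/2, w01 = 1/2, w10 = -1/2, w11 = -1/2

-1/2 1/2 -1/2 -1/2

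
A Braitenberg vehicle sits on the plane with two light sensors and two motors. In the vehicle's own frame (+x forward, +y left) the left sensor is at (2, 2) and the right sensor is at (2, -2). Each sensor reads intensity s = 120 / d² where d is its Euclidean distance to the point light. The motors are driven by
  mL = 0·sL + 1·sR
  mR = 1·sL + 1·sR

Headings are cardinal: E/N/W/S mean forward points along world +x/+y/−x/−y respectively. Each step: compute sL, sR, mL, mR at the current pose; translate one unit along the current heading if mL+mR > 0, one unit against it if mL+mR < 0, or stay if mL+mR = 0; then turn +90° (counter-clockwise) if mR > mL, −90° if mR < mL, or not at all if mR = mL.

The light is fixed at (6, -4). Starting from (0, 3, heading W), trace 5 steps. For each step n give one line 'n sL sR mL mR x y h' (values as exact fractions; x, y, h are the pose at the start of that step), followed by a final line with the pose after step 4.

0 120/89 24/29 24/29 5616/2581 0 3 W
1 12/5 60/53 60/53 936/265 -1 3 S
2 120/89 120/41 120/41 15600/3649 -1 2 E
3 15/16 3/2 3/2 39/16 0 2 N
4 120/89 24/29 24/29 5616/2581 0 3 W
final -1 3 S

n=0: pose=(0,3,W); sL=120/89, sR=24/29; mL=24/29, mR=5616/2581; mL+mR=7752/2581 → advance +1; mR−mL=120/89 → turn +1·90°
n=1: pose=(-1,3,S); sL=12/5, sR=60/53; mL=60/53, mR=936/265; mL+mR=1236/265 → advance +1; mR−mL=12/5 → turn +1·90°
n=2: pose=(-1,2,E); sL=120/89, sR=120/41; mL=120/41, mR=15600/3649; mL+mR=26280/3649 → advance +1; mR−mL=120/89 → turn +1·90°
n=3: pose=(0,2,N); sL=15/16, sR=3/2; mL=3/2, mR=39/16; mL+mR=63/16 → advance +1; mR−mL=15/16 → turn +1·90°
n=4: pose=(0,3,W); sL=120/89, sR=24/29; mL=24/29, mR=5616/2581; mL+mR=7752/2581 → advance +1; mR−mL=120/89 → turn +1·90°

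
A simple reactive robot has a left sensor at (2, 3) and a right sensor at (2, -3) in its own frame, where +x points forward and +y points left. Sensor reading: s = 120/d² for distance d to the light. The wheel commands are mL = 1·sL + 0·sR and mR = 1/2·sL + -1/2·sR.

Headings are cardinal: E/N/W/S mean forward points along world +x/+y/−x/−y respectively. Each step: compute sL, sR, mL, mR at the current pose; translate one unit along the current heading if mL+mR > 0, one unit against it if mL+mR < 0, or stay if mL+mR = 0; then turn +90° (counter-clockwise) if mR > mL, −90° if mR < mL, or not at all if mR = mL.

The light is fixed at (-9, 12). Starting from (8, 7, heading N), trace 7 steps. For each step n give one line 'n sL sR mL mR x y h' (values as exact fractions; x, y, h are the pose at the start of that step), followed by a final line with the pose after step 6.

n=0: pose=(8,7,N); sL=24/41, sR=120/409; mL=24/41, mR=2448/16769; mL+mR=12264/16769 → advance +1; mR−mL=-7368/16769 → turn -1·90°
n=1: pose=(8,8,E); sL=60/181, sR=12/41; mL=60/181, mR=144/7421; mL+mR=2604/7421 → advance +1; mR−mL=-2316/7421 → turn -1·90°
n=2: pose=(9,8,S); sL=40/159, sR=40/87; mL=40/159, mR=-160/1537; mL+mR=680/4611 → advance +1; mR−mL=-1640/4611 → turn -1·90°
n=3: pose=(9,7,W); sL=3/8, sR=6/13; mL=3/8, mR=-9/208; mL+mR=69/208 → advance +1; mR−mL=-87/208 → turn -1·90°
n=4: pose=(8,7,N); sL=24/41, sR=120/409; mL=24/41, mR=2448/16769; mL+mR=12264/16769 → advance +1; mR−mL=-7368/16769 → turn -1·90°
n=5: pose=(8,8,E); sL=60/181, sR=12/41; mL=60/181, mR=144/7421; mL+mR=2604/7421 → advance +1; mR−mL=-2316/7421 → turn -1·90°
n=6: pose=(9,8,S); sL=40/159, sR=40/87; mL=40/159, mR=-160/1537; mL+mR=680/4611 → advance +1; mR−mL=-1640/4611 → turn -1·90°

0 24/41 120/409 24/41 2448/16769 8 7 N
1 60/181 12/41 60/181 144/7421 8 8 E
2 40/159 40/87 40/159 -160/1537 9 8 S
3 3/8 6/13 3/8 -9/208 9 7 W
4 24/41 120/409 24/41 2448/16769 8 7 N
5 60/181 12/41 60/181 144/7421 8 8 E
6 40/159 40/87 40/159 -160/1537 9 8 S
final 9 7 W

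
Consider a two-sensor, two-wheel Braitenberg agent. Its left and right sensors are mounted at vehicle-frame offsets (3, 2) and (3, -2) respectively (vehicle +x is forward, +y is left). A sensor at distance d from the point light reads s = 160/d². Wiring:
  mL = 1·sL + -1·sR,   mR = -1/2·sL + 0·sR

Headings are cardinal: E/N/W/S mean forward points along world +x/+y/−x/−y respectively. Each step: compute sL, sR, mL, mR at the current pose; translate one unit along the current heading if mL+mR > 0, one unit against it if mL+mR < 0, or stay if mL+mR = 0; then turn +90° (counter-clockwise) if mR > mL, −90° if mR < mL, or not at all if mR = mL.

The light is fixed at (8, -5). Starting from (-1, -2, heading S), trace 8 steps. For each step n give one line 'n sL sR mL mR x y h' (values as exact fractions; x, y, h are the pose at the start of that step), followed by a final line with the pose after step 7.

n=0: pose=(-1,-2,S); sL=160/49, sR=160/121; mL=11520/5929, mR=-80/49; mL+mR=1840/5929 → advance +1; mR−mL=-21200/5929 → turn -1·90°
n=1: pose=(-1,-3,W); sL=10/9, sR=1; mL=1/9, mR=-5/9; mL+mR=-4/9 → advance -1; mR−mL=-2/3 → turn -1·90°
n=2: pose=(0,-3,N); sL=32/25, sR=160/61; mL=-2048/1525, mR=-16/25; mL+mR=-3024/1525 → advance -1; mR−mL=1072/1525 → turn +1·90°
n=3: pose=(0,-4,W); sL=80/61, sR=16/13; mL=64/793, mR=-40/61; mL+mR=-456/793 → advance -1; mR−mL=-584/793 → turn -1·90°
n=4: pose=(1,-4,N); sL=160/97, sR=160/41; mL=-8960/3977, mR=-80/97; mL+mR=-12240/3977 → advance -1; mR−mL=5680/3977 → turn +1·90°
n=5: pose=(1,-5,W); sL=20/13, sR=20/13; mL=0, mR=-10/13; mL+mR=-10/13 → advance -1; mR−mL=-10/13 → turn -1·90°
n=6: pose=(2,-5,N); sL=160/73, sR=32/5; mL=-1536/365, mR=-80/73; mL+mR=-1936/365 → advance -1; mR−mL=1136/365 → turn +1·90°
n=7: pose=(2,-6,W); sL=16/9, sR=80/41; mL=-64/369, mR=-8/9; mL+mR=-392/369 → advance -1; mR−mL=-88/123 → turn -1·90°

0 160/49 160/121 11520/5929 -80/49 -1 -2 S
1 10/9 1 1/9 -5/9 -1 -3 W
2 32/25 160/61 -2048/1525 -16/25 0 -3 N
3 80/61 16/13 64/793 -40/61 0 -4 W
4 160/97 160/41 -8960/3977 -80/97 1 -4 N
5 20/13 20/13 0 -10/13 1 -5 W
6 160/73 32/5 -1536/365 -80/73 2 -5 N
7 16/9 80/41 -64/369 -8/9 2 -6 W
final 3 -6 N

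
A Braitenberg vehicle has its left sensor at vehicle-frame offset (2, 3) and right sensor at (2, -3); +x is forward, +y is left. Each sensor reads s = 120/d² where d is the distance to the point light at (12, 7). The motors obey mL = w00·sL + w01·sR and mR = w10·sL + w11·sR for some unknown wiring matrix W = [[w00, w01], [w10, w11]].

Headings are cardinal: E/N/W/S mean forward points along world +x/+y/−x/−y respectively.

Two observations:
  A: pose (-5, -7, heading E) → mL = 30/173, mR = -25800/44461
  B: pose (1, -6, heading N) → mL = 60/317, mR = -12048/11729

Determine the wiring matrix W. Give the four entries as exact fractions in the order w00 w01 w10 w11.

obs A: pose=(-5,-7,E) → sL=60/173, sR=60/257, mL=30/173, mR=-25800/44461
obs B: pose=(1,-6,N) → sL=120/317, sR=24/37, mL=60/317, mR=-12048/11729
sensor matrix S = [[60/173, 60/257], [120/317, 24/37]]; det S = 71228160/521483069
solve [mL_A; mL_B] = S·[w00; w01] and [mR_A; mR_B] = S·[w10; w11]:
  w00 = 1/2, w01 = 0, w10 = -1, w11 = -1

1/2 0 -1 -1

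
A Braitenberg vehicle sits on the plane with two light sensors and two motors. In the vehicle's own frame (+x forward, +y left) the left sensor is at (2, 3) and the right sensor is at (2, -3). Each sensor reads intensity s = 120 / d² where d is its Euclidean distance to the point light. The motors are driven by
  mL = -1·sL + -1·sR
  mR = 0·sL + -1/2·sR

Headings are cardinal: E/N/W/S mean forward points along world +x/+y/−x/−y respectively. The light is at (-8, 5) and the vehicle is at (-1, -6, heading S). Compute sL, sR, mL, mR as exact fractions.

left sensor world pos  = (2, -8); dL² = 269
right sensor world pos = (-4, -8); dR² = 185
sL = 120/269 = 120/269
sR = 120/185 = 24/37
mL = -1·sL + -1·sR = -10896/9953
mR = 0·sL + -1/2·sR = -12/37

120/269 24/37 -10896/9953 -12/37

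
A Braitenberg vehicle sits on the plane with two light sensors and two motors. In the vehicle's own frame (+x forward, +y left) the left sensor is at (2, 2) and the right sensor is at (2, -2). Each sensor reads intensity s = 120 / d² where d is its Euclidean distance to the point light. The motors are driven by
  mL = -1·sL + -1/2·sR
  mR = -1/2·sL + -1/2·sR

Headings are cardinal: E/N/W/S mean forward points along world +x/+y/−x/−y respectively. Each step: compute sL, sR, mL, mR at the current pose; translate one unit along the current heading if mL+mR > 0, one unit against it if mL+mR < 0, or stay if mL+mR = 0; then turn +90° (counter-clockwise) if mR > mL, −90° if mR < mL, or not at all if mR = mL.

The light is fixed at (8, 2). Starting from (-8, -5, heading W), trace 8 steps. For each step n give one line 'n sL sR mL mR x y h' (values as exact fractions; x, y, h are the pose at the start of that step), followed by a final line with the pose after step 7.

n=0: pose=(-8,-5,W); sL=8/27, sR=120/349; mL=-4412/9423, mR=-3016/9423; mL+mR=-2476/3141 → advance -1; mR−mL=4/27 → turn +1·90°
n=1: pose=(-7,-5,S); sL=12/25, sR=12/37; mL=-594/925, mR=-372/925; mL+mR=-966/925 → advance -1; mR−mL=6/25 → turn +1·90°
n=2: pose=(-7,-4,E); sL=24/37, sR=120/233; mL=-7812/8621, mR=-5016/8621; mL+mR=-12828/8621 → advance -1; mR−mL=12/37 → turn +1·90°
n=3: pose=(-8,-4,N); sL=6/17, sR=30/53; mL=-573/901, mR=-414/901; mL+mR=-987/901 → advance -1; mR−mL=3/17 → turn +1·90°
n=4: pose=(-8,-5,W); sL=8/27, sR=120/349; mL=-4412/9423, mR=-3016/9423; mL+mR=-2476/3141 → advance -1; mR−mL=4/27 → turn +1·90°
n=5: pose=(-7,-5,S); sL=12/25, sR=12/37; mL=-594/925, mR=-372/925; mL+mR=-966/925 → advance -1; mR−mL=6/25 → turn +1·90°
n=6: pose=(-7,-4,E); sL=24/37, sR=120/233; mL=-7812/8621, mR=-5016/8621; mL+mR=-12828/8621 → advance -1; mR−mL=12/37 → turn +1·90°
n=7: pose=(-8,-4,N); sL=6/17, sR=30/53; mL=-573/901, mR=-414/901; mL+mR=-987/901 → advance -1; mR−mL=3/17 → turn +1·90°

0 8/27 120/349 -4412/9423 -3016/9423 -8 -5 W
1 12/25 12/37 -594/925 -372/925 -7 -5 S
2 24/37 120/233 -7812/8621 -5016/8621 -7 -4 E
3 6/17 30/53 -573/901 -414/901 -8 -4 N
4 8/27 120/349 -4412/9423 -3016/9423 -8 -5 W
5 12/25 12/37 -594/925 -372/925 -7 -5 S
6 24/37 120/233 -7812/8621 -5016/8621 -7 -4 E
7 6/17 30/53 -573/901 -414/901 -8 -4 N
final -8 -5 W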